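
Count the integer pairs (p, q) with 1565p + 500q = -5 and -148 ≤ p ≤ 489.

6

gcd(1565, 500) = 5.
By Bézout, 1565*(-23) + 500*(72) = 5.
Particular solution: (23, -72).
General solution: p = 23 + 100t, q = -72 - 313t for integer t.
-148 ≤ 23 + 100t ≤ 489 gives t ∈ [-1, 4], which is 6 values.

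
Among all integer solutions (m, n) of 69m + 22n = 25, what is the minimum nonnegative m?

gcd(69, 22) = 1.
1 divides 25, so solutions exist.
By Bézout, 69×(-7) + 22×(22) = 1.
Scale by 25/1 = 25: (m₀, n₀) = (-175, 550).
General solution: m = -175 + 22t, n = 550 - 69t for integer t.
m ≥ 0: smallest is -175 mod 22 = 1 (at t = 8), with n = -2.

1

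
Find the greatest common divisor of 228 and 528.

gcd(528, 228):
  528 = 2×228 + 72
  228 = 3×72 + 12
  72 = 6×12
so gcd(528, 228) = 12.

12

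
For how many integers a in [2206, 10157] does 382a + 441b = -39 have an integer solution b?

gcd(441, 382) = 1  (441 = 1*382 + 59, 382 = 6*59 + 28, 59 = 2*28 + 3, 28 = 9*3 + 1, 3 = 3*1).
Back-substituting, 382*(142) + 441*(-123) = 1.
Scale by -39: particular solution (-5538, 4797); reduce a mod 441: (195, -169).
General solution: a = 195 + 441t, b = -169 - 382t for integer t.
2206 ≤ 195 + 441t ≤ 10157 gives t ∈ [5, 22], which is 18 values.

18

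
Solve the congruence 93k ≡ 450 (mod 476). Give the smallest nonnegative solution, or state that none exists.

gcd(476, 93) = 1.
1 divides 450, so solutions exist.
By Bézout, 93·(-87) + 476·(17) = 1.
So 93·(-87) ≡ 1 (mod 476); multiply by 450: k ≡ -39150 (mod 476).
Smallest nonnegative: k = -39150 mod 476 = 358.

358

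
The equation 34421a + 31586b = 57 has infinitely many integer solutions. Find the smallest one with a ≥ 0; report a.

3543

gcd(34421, 31586) = 1.
1 divides 57, so solutions exist.
By Bézout, 34421·(3387) + 31586·(-3691) = 1.
Scale by 57/1 = 57: (a₀, b₀) = (193059, -210387).
General solution: a = 193059 + 31586t, b = -210387 - 34421t for integer t.
a ≥ 0: smallest is 193059 mod 31586 = 3543 (at t = -6), with b = -3861.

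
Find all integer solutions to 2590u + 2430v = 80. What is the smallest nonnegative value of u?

122

gcd(2590, 2430):
  2590 = 1*2430 + 160
  2430 = 15*160 + 30
  160 = 5*30 + 10
  30 = 3*10
so gcd(2590, 2430) = 10.
10 divides 80, so solutions exist.
Back-substitute for Bézout coefficients:
  10 = 160 - 5*30
  ... = 2590*(76) + 2430*(-81)
Scale by 80/10 = 8: (u₀, v₀) = (608, -648).
General solution: u = 608 + 243t, v = -648 - 259t for integer t.
u ≥ 0: smallest is 608 mod 243 = 122 (at t = -2), with v = -130.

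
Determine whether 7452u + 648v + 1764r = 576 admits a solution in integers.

gcd(7452, 648):
  7452 = 11*648 + 324
  648 = 2*324
so gcd(7452, 648) = 324.
gcd(324, 1764) = 36.
36 divides 576, so integer solutions exist.

yes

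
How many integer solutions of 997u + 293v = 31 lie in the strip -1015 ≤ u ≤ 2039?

gcd(997, 293):
  997 = 3·293 + 118
  293 = 2·118 + 57
  118 = 2·57 + 4
  57 = 14·4 + 1
  4 = 4·1
so gcd(997, 293) = 1.
Back-substitute for Bézout coefficients:
  1 = 57 - 14·4
  ... = 997·(-72) + 293·(245)
Scale by 31: particular solution (-2232, 7595); reduce u mod 293: (112, -381).
General solution: u = 112 + 293t, v = -381 - 997t for integer t.
-1015 ≤ 112 + 293t ≤ 2039 gives t ∈ [-3, 6], which is 10 values.

10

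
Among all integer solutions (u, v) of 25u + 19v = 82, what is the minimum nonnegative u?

1

gcd(25, 19):
  25 = 1·19 + 6
  19 = 3·6 + 1
  6 = 6·1
so gcd(25, 19) = 1.
1 divides 82, so solutions exist.
Back-substitute for Bézout coefficients:
  1 = 19 - 3·6
  ... = 25·(-3) + 19·(4)
Scale by 82/1 = 82: (u₀, v₀) = (-246, 328).
General solution: u = -246 + 19t, v = 328 - 25t for integer t.
u ≥ 0: smallest is -246 mod 19 = 1 (at t = 13), with v = 3.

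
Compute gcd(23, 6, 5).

gcd(23, 6) = 1.
gcd(1, 5) = 1.

1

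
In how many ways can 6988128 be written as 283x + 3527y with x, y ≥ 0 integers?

gcd(3527, 283) = 1  (3527 = 12·283 + 131, 283 = 2·131 + 21, 131 = 6·21 + 5, 21 = 4·5 + 1, 5 = 5·1).
Back-substituting, 283·(673) + 3527·(-54) = 1.
Scale by 6988128: one solution is (4703010144, -377358912). Reduce x mod 3527: (2534, 1778).
General: x = 2534 + 3527t, y = 1778 - 283t.
x ≥ 0 ⇒ t ≥ 0; y ≥ 0 ⇒ t ≤ 6. So t ∈ [0, 6]: 7 solutions.

7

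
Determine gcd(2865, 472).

gcd(2865, 472):
  2865 = 6·472 + 33
  472 = 14·33 + 10
  33 = 3·10 + 3
  10 = 3·3 + 1
  3 = 3·1
so gcd(2865, 472) = 1.

1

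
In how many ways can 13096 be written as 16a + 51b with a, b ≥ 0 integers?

gcd(51, 16) = 1.
By Bézout, 16×(16) + 51×(-5) = 1.
One solution: (28, 248).
General: a = 28 + 51t, b = 248 - 16t.
a ≥ 0 ⇒ t ≥ 0; b ≥ 0 ⇒ t ≤ 15. So t ∈ [0, 15]: 16 solutions.

16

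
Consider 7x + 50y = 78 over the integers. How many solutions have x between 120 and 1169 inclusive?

21

gcd(50, 7):
  50 = 7×7 + 1
  7 = 7×1
so gcd(50, 7) = 1.
Back-substitute for Bézout coefficients:
  1 = 50 - 7×7
  ... = 7×(-7) + 50×(1)
Scale by 78: particular solution (-546, 78); reduce x mod 50: (4, 1).
General solution: x = 4 + 50t, y = 1 - 7t for integer t.
120 ≤ 4 + 50t ≤ 1169 gives t ∈ [3, 23], which is 21 values.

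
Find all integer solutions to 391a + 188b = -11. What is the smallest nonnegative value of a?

gcd(391, 188) = 1.
1 divides -11, so solutions exist.
By Bézout, 391·(-25) + 188·(52) = 1.
Scale by -11/1 = -11: (a₀, b₀) = (275, -572).
General solution: a = 275 + 188t, b = -572 - 391t for integer t.
a ≥ 0: smallest is 275 mod 188 = 87 (at t = -1), with b = -181.

87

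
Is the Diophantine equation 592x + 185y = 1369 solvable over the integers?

yes

gcd(592, 185):
  592 = 3×185 + 37
  185 = 5×37
so gcd(592, 185) = 37.
37 divides 1369, so integer solutions exist.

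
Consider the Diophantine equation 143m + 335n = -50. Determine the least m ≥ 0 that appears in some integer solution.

gcd(335, 143):
  335 = 2*143 + 49
  143 = 2*49 + 45
  49 = 1*45 + 4
  45 = 11*4 + 1
  4 = 4*1
so gcd(335, 143) = 1.
1 divides -50, so solutions exist.
Back-substitute for Bézout coefficients:
  1 = 45 - 11*4
  ... = 143*(82) + 335*(-35)
Scale by -50/1 = -50: (m₀, n₀) = (-4100, 1750).
General solution: m = -4100 + 335t, n = 1750 - 143t for integer t.
m ≥ 0: smallest is -4100 mod 335 = 255 (at t = 13), with n = -109.

255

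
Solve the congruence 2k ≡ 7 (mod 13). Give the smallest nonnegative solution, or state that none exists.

10

gcd(13, 2) = 1  (13 = 6*2 + 1, 2 = 2*1).
1 divides 7, so solutions exist.
Back-substituting, 2*(-6) + 13*(1) = 1.
So 2*(-6) ≡ 1 (mod 13); multiply by 7: k ≡ -42 (mod 13).
Smallest nonnegative: k = -42 mod 13 = 10.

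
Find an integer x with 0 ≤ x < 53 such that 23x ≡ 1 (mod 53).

30

gcd(53, 23) = 1  (53 = 2×23 + 7, 23 = 3×7 + 2, 7 = 3×2 + 1, 2 = 2×1).
Back-substituting, 23×(-23) + 53×(10) = 1.
So 23×-23 ≡ 1 (mod 53), and -23 mod 53 = 30.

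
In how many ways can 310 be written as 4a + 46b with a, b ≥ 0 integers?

3

gcd(46, 4) = 2  (46 = 11·4 + 2, 4 = 2·2).
Back-substituting, 4·(-11) + 46·(1) = 2.
Scale by 155: one solution is (-1705, 155). Reduce a mod 23: (20, 5).
General: a = 20 + 23t, b = 5 - 2t.
a ≥ 0 ⇒ t ≥ 0; b ≥ 0 ⇒ t ≤ 2. So t ∈ [0, 2]: 3 solutions.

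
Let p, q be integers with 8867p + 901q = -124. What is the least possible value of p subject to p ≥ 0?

gcd(8867, 901):
  8867 = 9*901 + 758
  901 = 1*758 + 143
  758 = 5*143 + 43
  143 = 3*43 + 14
  43 = 3*14 + 1
  14 = 14*1
so gcd(8867, 901) = 1.
1 divides -124, so solutions exist.
Back-substitute for Bézout coefficients:
  1 = 43 - 3*14
  ... = 8867*(63) + 901*(-620)
Scale by -124/1 = -124: (p₀, q₀) = (-7812, 76880).
General solution: p = -7812 + 901t, q = 76880 - 8867t for integer t.
p ≥ 0: smallest is -7812 mod 901 = 297 (at t = 9), with q = -2923.

297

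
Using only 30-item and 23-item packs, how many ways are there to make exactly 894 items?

Need nonnegative integers with 30j + 23k = 894.
gcd(30, 23) = 1, and 30·(10) + 23·(-13) = 1.
So (j₀, k₀) = (8940, -11622); general j = 8940 + 23t, k = -11622 - 30t.
j ≥ 0 ⇒ t ≥ -388; k ≥ 0 ⇒ t ≤ -388. That's 1 value of t.

1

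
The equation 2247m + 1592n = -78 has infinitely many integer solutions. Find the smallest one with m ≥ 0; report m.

678

gcd(2247, 1592) = 1.
1 divides -78, so solutions exist.
By Bézout, 2247·(175) + 1592·(-247) = 1.
Scale by -78/1 = -78: (m₀, n₀) = (-13650, 19266).
General solution: m = -13650 + 1592t, n = 19266 - 2247t for integer t.
m ≥ 0: smallest is -13650 mod 1592 = 678 (at t = 9), with n = -957.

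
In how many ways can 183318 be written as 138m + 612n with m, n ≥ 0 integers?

gcd(612, 138) = 6.
By Bézout, 138*(-31) + 612*(7) = 6.
One solution: (29, 293).
General: m = 29 + 102t, n = 293 - 23t.
m ≥ 0 ⇒ t ≥ 0; n ≥ 0 ⇒ t ≤ 12. So t ∈ [0, 12]: 13 solutions.

13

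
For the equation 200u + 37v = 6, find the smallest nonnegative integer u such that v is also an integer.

gcd(200, 37):
  200 = 5·37 + 15
  37 = 2·15 + 7
  15 = 2·7 + 1
  7 = 7·1
so gcd(200, 37) = 1.
1 divides 6, so solutions exist.
Back-substitute for Bézout coefficients:
  1 = 15 - 2·7
  ... = 200·(5) + 37·(-27)
Scale by 6/1 = 6: (u₀, v₀) = (30, -162).
General solution: u = 30 + 37t, v = -162 - 200t for integer t.
u ≥ 0: smallest is 30 mod 37 = 30 (at t = 0), with v = -162.

30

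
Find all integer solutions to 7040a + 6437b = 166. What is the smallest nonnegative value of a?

gcd(7040, 6437) = 1.
1 divides 166, so solutions exist.
By Bézout, 7040·(427) + 6437·(-467) = 1.
Scale by 166/1 = 166: (a₀, b₀) = (70882, -77522).
General solution: a = 70882 + 6437t, b = -77522 - 7040t for integer t.
a ≥ 0: smallest is 70882 mod 6437 = 75 (at t = -11), with b = -82.

75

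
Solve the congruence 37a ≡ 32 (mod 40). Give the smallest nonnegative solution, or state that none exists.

16

gcd(40, 37):
  40 = 1·37 + 3
  37 = 12·3 + 1
  3 = 3·1
so gcd(40, 37) = 1.
1 divides 32, so solutions exist.
Back-substitute for Bézout coefficients:
  1 = 37 - 12·3
  ... = 37·(13) + 40·(-12)
So 37·(13) ≡ 1 (mod 40); multiply by 32: a ≡ 416 (mod 40).
Smallest nonnegative: a = 416 mod 40 = 16.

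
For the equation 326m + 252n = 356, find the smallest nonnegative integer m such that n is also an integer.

gcd(326, 252):
  326 = 1×252 + 74
  252 = 3×74 + 30
  74 = 2×30 + 14
  30 = 2×14 + 2
  14 = 7×2
so gcd(326, 252) = 2.
2 divides 356, so solutions exist.
Back-substitute for Bézout coefficients:
  2 = 30 - 2×14
  ... = 326×(-17) + 252×(22)
Scale by 356/2 = 178: (m₀, n₀) = (-3026, 3916).
General solution: m = -3026 + 126t, n = 3916 - 163t for integer t.
m ≥ 0: smallest is -3026 mod 126 = 124 (at t = 25), with n = -159.

124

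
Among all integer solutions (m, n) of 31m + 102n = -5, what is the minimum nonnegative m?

13

gcd(102, 31):
  102 = 3×31 + 9
  31 = 3×9 + 4
  9 = 2×4 + 1
  4 = 4×1
so gcd(102, 31) = 1.
1 divides -5, so solutions exist.
Back-substitute for Bézout coefficients:
  1 = 9 - 2×4
  ... = 31×(-23) + 102×(7)
Scale by -5/1 = -5: (m₀, n₀) = (115, -35).
General solution: m = 115 + 102t, n = -35 - 31t for integer t.
m ≥ 0: smallest is 115 mod 102 = 13 (at t = -1), with n = -4.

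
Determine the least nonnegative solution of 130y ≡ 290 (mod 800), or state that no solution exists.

gcd(800, 130) = 10  (800 = 6×130 + 20, 130 = 6×20 + 10, 20 = 2×10).
10 divides 290, so solutions exist.
Back-substituting, 130×(37) + 800×(-6) = 10.
So 130×(37) ≡ 10 (mod 800); multiply by 29: y ≡ 1073 (mod 80).
Smallest nonnegative: y = 1073 mod 80 = 33.

33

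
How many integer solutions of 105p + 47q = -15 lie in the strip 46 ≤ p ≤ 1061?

gcd(105, 47):
  105 = 2*47 + 11
  47 = 4*11 + 3
  11 = 3*3 + 2
  3 = 1*2 + 1
  2 = 2*1
so gcd(105, 47) = 1.
Back-substitute for Bézout coefficients:
  1 = 3 - 1*2
  ... = 105*(-17) + 47*(38)
Scale by -15: particular solution (255, -570); reduce p mod 47: (20, -45).
General solution: p = 20 + 47t, q = -45 - 105t for integer t.
46 ≤ 20 + 47t ≤ 1061 gives t ∈ [1, 22], which is 22 values.

22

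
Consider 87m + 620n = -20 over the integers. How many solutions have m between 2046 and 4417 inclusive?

4

gcd(620, 87) = 1  (620 = 7×87 + 11, 87 = 7×11 + 10, 11 = 1×10 + 1, 10 = 10×1).
Back-substituting, 87×(-57) + 620×(8) = 1.
Scale by -20: particular solution (1140, -160); reduce m mod 620: (520, -73).
General solution: m = 520 + 620t, n = -73 - 87t for integer t.
2046 ≤ 520 + 620t ≤ 4417 gives t ∈ [3, 6], which is 4 values.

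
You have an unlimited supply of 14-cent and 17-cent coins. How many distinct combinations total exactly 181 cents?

1

Need nonnegative integers with 14j + 17k = 181.
gcd(14, 17) = 1, and 14·(-6) + 17·(5) = 1.
So (j₀, k₀) = (-1086, 905); general j = -1086 + 17t, k = 905 - 14t.
j ≥ 0 ⇒ t ≥ 64; k ≥ 0 ⇒ t ≤ 64. That's 1 value of t.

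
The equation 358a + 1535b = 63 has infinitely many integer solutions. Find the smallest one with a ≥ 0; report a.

gcd(1535, 358):
  1535 = 4×358 + 103
  358 = 3×103 + 49
  103 = 2×49 + 5
  49 = 9×5 + 4
  5 = 1×4 + 1
  4 = 4×1
so gcd(1535, 358) = 1.
1 divides 63, so solutions exist.
Back-substitute for Bézout coefficients:
  1 = 5 - 1×4
  ... = 358×(-313) + 1535×(73)
Scale by 63/1 = 63: (a₀, b₀) = (-19719, 4599).
General solution: a = -19719 + 1535t, b = 4599 - 358t for integer t.
a ≥ 0: smallest is -19719 mod 1535 = 236 (at t = 13), with b = -55.

236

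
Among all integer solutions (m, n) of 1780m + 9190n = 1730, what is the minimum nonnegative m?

gcd(9190, 1780):
  9190 = 5*1780 + 290
  1780 = 6*290 + 40
  290 = 7*40 + 10
  40 = 4*10
so gcd(9190, 1780) = 10.
10 divides 1730, so solutions exist.
Back-substitute for Bézout coefficients:
  10 = 290 - 7*40
  ... = 1780*(-222) + 9190*(43)
Scale by 1730/10 = 173: (m₀, n₀) = (-38406, 7439).
General solution: m = -38406 + 919t, n = 7439 - 178t for integer t.
m ≥ 0: smallest is -38406 mod 919 = 192 (at t = 42), with n = -37.

192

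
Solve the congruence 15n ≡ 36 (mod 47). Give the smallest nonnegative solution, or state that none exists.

40

gcd(47, 15) = 1  (47 = 3×15 + 2, 15 = 7×2 + 1, 2 = 2×1).
1 divides 36, so solutions exist.
Back-substituting, 15×(22) + 47×(-7) = 1.
So 15×(22) ≡ 1 (mod 47); multiply by 36: n ≡ 792 (mod 47).
Smallest nonnegative: n = 792 mod 47 = 40.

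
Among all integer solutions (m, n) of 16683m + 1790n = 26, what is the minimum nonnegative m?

1562

gcd(16683, 1790) = 1.
1 divides 26, so solutions exist.
By Bézout, 16683×(-353) + 1790×(3290) = 1.
Scale by 26/1 = 26: (m₀, n₀) = (-9178, 85540).
General solution: m = -9178 + 1790t, n = 85540 - 16683t for integer t.
m ≥ 0: smallest is -9178 mod 1790 = 1562 (at t = 6), with n = -14558.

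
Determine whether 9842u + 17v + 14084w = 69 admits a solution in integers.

gcd(9842, 17) = 1  (9842 = 578*17 + 16, 17 = 1*16 + 1, 16 = 16*1).
gcd(1, 14084) = 1.
1 divides 69, so integer solutions exist.

yes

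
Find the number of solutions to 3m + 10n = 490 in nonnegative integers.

gcd(10, 3):
  10 = 3×3 + 1
  3 = 3×1
so gcd(10, 3) = 1.
Back-substitute for Bézout coefficients:
  1 = 10 - 3×3
  ... = 3×(-3) + 10×(1)
Scale by 490: one solution is (-1470, 490). Reduce m mod 10: (0, 49).
General: m = 0 + 10t, n = 49 - 3t.
m ≥ 0 ⇒ t ≥ 0; n ≥ 0 ⇒ t ≤ 16. So t ∈ [0, 16]: 17 solutions.

17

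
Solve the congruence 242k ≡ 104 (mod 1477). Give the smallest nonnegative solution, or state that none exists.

684

gcd(1477, 242):
  1477 = 6*242 + 25
  242 = 9*25 + 17
  25 = 1*17 + 8
  17 = 2*8 + 1
  8 = 8*1
so gcd(1477, 242) = 1.
1 divides 104, so solutions exist.
Back-substitute for Bézout coefficients:
  1 = 17 - 2*8
  ... = 242*(177) + 1477*(-29)
So 242*(177) ≡ 1 (mod 1477); multiply by 104: k ≡ 18408 (mod 1477).
Smallest nonnegative: k = 18408 mod 1477 = 684.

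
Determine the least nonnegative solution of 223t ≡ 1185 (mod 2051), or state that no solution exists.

1762

gcd(2051, 223):
  2051 = 9×223 + 44
  223 = 5×44 + 3
  44 = 14×3 + 2
  3 = 1×2 + 1
  2 = 2×1
so gcd(2051, 223) = 1.
1 divides 1185, so solutions exist.
Back-substitute for Bézout coefficients:
  1 = 3 - 1×2
  ... = 223×(699) + 2051×(-76)
So 223×(699) ≡ 1 (mod 2051); multiply by 1185: t ≡ 828315 (mod 2051).
Smallest nonnegative: t = 828315 mod 2051 = 1762.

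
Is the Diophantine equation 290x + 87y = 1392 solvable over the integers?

yes

gcd(290, 87) = 29  (290 = 3×87 + 29, 87 = 3×29).
29 divides 1392, so integer solutions exist.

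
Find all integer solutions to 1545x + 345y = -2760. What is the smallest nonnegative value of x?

0

gcd(1545, 345):
  1545 = 4×345 + 165
  345 = 2×165 + 15
  165 = 11×15
so gcd(1545, 345) = 15.
15 divides -2760, so solutions exist.
Back-substitute for Bézout coefficients:
  15 = 345 - 2×165
  ... = 1545×(-2) + 345×(9)
Scale by -2760/15 = -184: (x₀, y₀) = (368, -1656).
General solution: x = 368 + 23t, y = -1656 - 103t for integer t.
x ≥ 0: smallest is 368 mod 23 = 0 (at t = -16), with y = -8.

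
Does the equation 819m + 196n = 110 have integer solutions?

no

gcd(819, 196) = 7  (819 = 4×196 + 35, 196 = 5×35 + 21, 35 = 1×21 + 14, 21 = 1×14 + 7, 14 = 2×7).
7 does not divide 110 (remainder 5), so no integer solutions.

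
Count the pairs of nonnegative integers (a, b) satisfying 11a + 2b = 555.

25

gcd(11, 2) = 1.
By Bézout, 11·(1) + 2·(-5) = 1.
One solution: (1, 272).
General: a = 1 + 2t, b = 272 - 11t.
a ≥ 0 ⇒ t ≥ 0; b ≥ 0 ⇒ t ≤ 24. So t ∈ [0, 24]: 25 solutions.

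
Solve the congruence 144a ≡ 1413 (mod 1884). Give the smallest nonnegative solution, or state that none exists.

gcd(1884, 144) = 12.
12 does not divide 1413, so the congruence has no solution.

no solution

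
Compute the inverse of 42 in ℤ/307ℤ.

gcd(307, 42):
  307 = 7×42 + 13
  42 = 3×13 + 3
  13 = 4×3 + 1
  3 = 3×1
so gcd(307, 42) = 1.
Back-substitute for Bézout coefficients:
  1 = 13 - 4×3
  ... = 42×(-95) + 307×(13)
So 42×-95 ≡ 1 (mod 307), and -95 mod 307 = 212.

212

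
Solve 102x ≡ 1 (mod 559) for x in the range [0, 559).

gcd(559, 102):
  559 = 5×102 + 49
  102 = 2×49 + 4
  49 = 12×4 + 1
  4 = 4×1
so gcd(559, 102) = 1.
Back-substitute for Bézout coefficients:
  1 = 49 - 12×4
  ... = 102×(-137) + 559×(25)
So 102×-137 ≡ 1 (mod 559), and -137 mod 559 = 422.

422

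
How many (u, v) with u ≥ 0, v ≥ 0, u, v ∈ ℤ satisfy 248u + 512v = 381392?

gcd(512, 248):
  512 = 2×248 + 16
  248 = 15×16 + 8
  16 = 2×8
so gcd(512, 248) = 8.
Back-substitute for Bézout coefficients:
  8 = 248 - 15×16
  ... = 248×(31) + 512×(-15)
Scale by 47674: one solution is (1477894, -715110). Reduce u mod 64: (6, 742).
General: u = 6 + 64t, v = 742 - 31t.
u ≥ 0 ⇒ t ≥ 0; v ≥ 0 ⇒ t ≤ 23. So t ∈ [0, 23]: 24 solutions.

24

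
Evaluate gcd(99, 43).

1

gcd(99, 43) = 1  (99 = 2×43 + 13, 43 = 3×13 + 4, 13 = 3×4 + 1, 4 = 4×1).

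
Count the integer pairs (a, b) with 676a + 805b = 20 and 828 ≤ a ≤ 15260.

18

gcd(805, 676) = 1.
By Bézout, 676·(156) + 805·(-131) = 1.
Particular solution: (705, -592).
General solution: a = 705 + 805t, b = -592 - 676t for integer t.
828 ≤ 705 + 805t ≤ 15260 gives t ∈ [1, 18], which is 18 values.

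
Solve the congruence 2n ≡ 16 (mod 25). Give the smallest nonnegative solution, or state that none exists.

gcd(25, 2):
  25 = 12*2 + 1
  2 = 2*1
so gcd(25, 2) = 1.
1 divides 16, so solutions exist.
Back-substitute for Bézout coefficients:
  1 = 25 - 12*2
  ... = 2*(-12) + 25*(1)
So 2*(-12) ≡ 1 (mod 25); multiply by 16: n ≡ -192 (mod 25).
Smallest nonnegative: n = -192 mod 25 = 8.

8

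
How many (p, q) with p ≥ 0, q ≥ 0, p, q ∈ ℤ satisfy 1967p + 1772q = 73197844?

21

gcd(1967, 1772) = 1.
By Bézout, 1967·(-209) + 1772·(232) = 1.
One solution: (1736, 39381).
General: p = 1736 + 1772t, q = 39381 - 1967t.
p ≥ 0 ⇒ t ≥ 0; q ≥ 0 ⇒ t ≤ 20. So t ∈ [0, 20]: 21 solutions.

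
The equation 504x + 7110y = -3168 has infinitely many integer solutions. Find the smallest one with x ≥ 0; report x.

gcd(7110, 504) = 18  (7110 = 14×504 + 54, 504 = 9×54 + 18, 54 = 3×18).
18 divides -3168, so solutions exist.
Back-substituting, 504×(127) + 7110×(-9) = 18.
Scale by -3168/18 = -176: (x₀, y₀) = (-22352, 1584).
General solution: x = -22352 + 395t, y = 1584 - 28t for integer t.
x ≥ 0: smallest is -22352 mod 395 = 163 (at t = 57), with y = -12.

163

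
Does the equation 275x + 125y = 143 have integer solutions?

no

gcd(275, 125) = 25  (275 = 2·125 + 25, 125 = 5·25).
25 does not divide 143 (remainder 18), so no integer solutions.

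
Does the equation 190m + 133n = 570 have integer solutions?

yes

gcd(190, 133) = 19  (190 = 1*133 + 57, 133 = 2*57 + 19, 57 = 3*19).
19 divides 570, so integer solutions exist.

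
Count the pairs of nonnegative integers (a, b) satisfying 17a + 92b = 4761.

gcd(92, 17):
  92 = 5·17 + 7
  17 = 2·7 + 3
  7 = 2·3 + 1
  3 = 3·1
so gcd(92, 17) = 1.
Back-substitute for Bézout coefficients:
  1 = 7 - 2·3
  ... = 17·(-27) + 92·(5)
Scale by 4761: one solution is (-128547, 23805). Reduce a mod 92: (69, 39).
General: a = 69 + 92t, b = 39 - 17t.
a ≥ 0 ⇒ t ≥ 0; b ≥ 0 ⇒ t ≤ 2. So t ∈ [0, 2]: 3 solutions.

3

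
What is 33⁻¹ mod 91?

gcd(91, 33) = 1  (91 = 2·33 + 25, 33 = 1·25 + 8, 25 = 3·8 + 1, 8 = 8·1).
Back-substituting, 33·(-11) + 91·(4) = 1.
So 33·-11 ≡ 1 (mod 91), and -11 mod 91 = 80.

80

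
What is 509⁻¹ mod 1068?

gcd(1068, 509):
  1068 = 2×509 + 50
  509 = 10×50 + 9
  50 = 5×9 + 5
  9 = 1×5 + 4
  5 = 1×4 + 1
  4 = 4×1
so gcd(1068, 509) = 1.
Back-substitute for Bézout coefficients:
  1 = 5 - 1×4
  ... = 509×(-235) + 1068×(112)
So 509×-235 ≡ 1 (mod 1068), and -235 mod 1068 = 833.

833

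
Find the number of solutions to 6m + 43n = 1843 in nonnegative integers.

7

gcd(43, 6) = 1.
By Bézout, 6×(-7) + 43×(1) = 1.
One solution: (42, 37).
General: m = 42 + 43t, n = 37 - 6t.
m ≥ 0 ⇒ t ≥ 0; n ≥ 0 ⇒ t ≤ 6. So t ∈ [0, 6]: 7 solutions.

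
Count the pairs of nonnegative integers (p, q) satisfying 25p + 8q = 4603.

23

gcd(25, 8):
  25 = 3·8 + 1
  8 = 8·1
so gcd(25, 8) = 1.
Back-substitute for Bézout coefficients:
  1 = 25 - 3·8
  ... = 25·(1) + 8·(-3)
Scale by 4603: one solution is (4603, -13809). Reduce p mod 8: (3, 566).
General: p = 3 + 8t, q = 566 - 25t.
p ≥ 0 ⇒ t ≥ 0; q ≥ 0 ⇒ t ≤ 22. So t ∈ [0, 22]: 23 solutions.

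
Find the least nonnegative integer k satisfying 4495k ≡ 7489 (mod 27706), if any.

gcd(27706, 4495):
  27706 = 6*4495 + 736
  4495 = 6*736 + 79
  736 = 9*79 + 25
  79 = 3*25 + 4
  25 = 6*4 + 1
  4 = 4*1
so gcd(27706, 4495) = 1.
1 divides 7489, so solutions exist.
Back-substitute for Bézout coefficients:
  1 = 25 - 6*4
  ... = 4495*(-6663) + 27706*(1081)
So 4495*(-6663) ≡ 1 (mod 27706); multiply by 7489: k ≡ -49899207 (mod 27706).
Smallest nonnegative: k = -49899207 mod 27706 = 27005.

27005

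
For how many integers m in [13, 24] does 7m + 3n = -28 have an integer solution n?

4

gcd(7, 3) = 1  (7 = 2*3 + 1, 3 = 3*1).
Back-substituting, 7*(1) + 3*(-2) = 1.
Scale by -28: particular solution (-28, 56); reduce m mod 3: (2, -14).
General solution: m = 2 + 3t, n = -14 - 7t for integer t.
13 ≤ 2 + 3t ≤ 24 gives t ∈ [4, 7], which is 4 values.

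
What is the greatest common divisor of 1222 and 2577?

gcd(2577, 1222) = 1  (2577 = 2·1222 + 133, 1222 = 9·133 + 25, 133 = 5·25 + 8, 25 = 3·8 + 1, 8 = 8·1).

1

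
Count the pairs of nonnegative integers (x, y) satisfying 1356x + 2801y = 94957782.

25

gcd(2801, 1356) = 1  (2801 = 2×1356 + 89, 1356 = 15×89 + 21, 89 = 4×21 + 5, 21 = 4×5 + 1, 5 = 5×1).
Back-substituting, 1356×(535) + 2801×(-259) = 1.
Scale by 94957782: one solution is (50802413370, -24594065538). Reduce x mod 2801: (1329, 33258).
General: x = 1329 + 2801t, y = 33258 - 1356t.
x ≥ 0 ⇒ t ≥ 0; y ≥ 0 ⇒ t ≤ 24. So t ∈ [0, 24]: 25 solutions.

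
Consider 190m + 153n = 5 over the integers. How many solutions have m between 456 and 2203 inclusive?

11

gcd(190, 153):
  190 = 1*153 + 37
  153 = 4*37 + 5
  37 = 7*5 + 2
  5 = 2*2 + 1
  2 = 2*1
so gcd(190, 153) = 1.
Back-substitute for Bézout coefficients:
  1 = 5 - 2*2
  ... = 190*(-62) + 153*(77)
Scale by 5: particular solution (-310, 385); reduce m mod 153: (149, -185).
General solution: m = 149 + 153t, n = -185 - 190t for integer t.
456 ≤ 149 + 153t ≤ 2203 gives t ∈ [3, 13], which is 11 values.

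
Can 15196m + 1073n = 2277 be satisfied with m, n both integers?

no

gcd(15196, 1073):
  15196 = 14×1073 + 174
  1073 = 6×174 + 29
  174 = 6×29
so gcd(15196, 1073) = 29.
29 does not divide 2277 (remainder 15), so no integer solutions.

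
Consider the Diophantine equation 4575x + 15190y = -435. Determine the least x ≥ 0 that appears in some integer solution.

229

gcd(15190, 4575):
  15190 = 3×4575 + 1465
  4575 = 3×1465 + 180
  1465 = 8×180 + 25
  180 = 7×25 + 5
  25 = 5×5
so gcd(15190, 4575) = 5.
5 divides -435, so solutions exist.
Back-substitute for Bézout coefficients:
  5 = 180 - 7×25
  ... = 4575×(591) + 15190×(-178)
Scale by -435/5 = -87: (x₀, y₀) = (-51417, 15486).
General solution: x = -51417 + 3038t, y = 15486 - 915t for integer t.
x ≥ 0: smallest is -51417 mod 3038 = 229 (at t = 17), with y = -69.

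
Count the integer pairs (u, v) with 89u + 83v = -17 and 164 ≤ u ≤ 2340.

gcd(89, 83):
  89 = 1·83 + 6
  83 = 13·6 + 5
  6 = 1·5 + 1
  5 = 5·1
so gcd(89, 83) = 1.
Back-substitute for Bézout coefficients:
  1 = 6 - 1·5
  ... = 89·(14) + 83·(-15)
Scale by -17: particular solution (-238, 255); reduce u mod 83: (11, -12).
General solution: u = 11 + 83t, v = -12 - 89t for integer t.
164 ≤ 11 + 83t ≤ 2340 gives t ∈ [2, 28], which is 27 values.

27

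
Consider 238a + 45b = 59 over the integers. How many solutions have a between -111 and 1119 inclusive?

27

gcd(238, 45) = 1  (238 = 5·45 + 13, 45 = 3·13 + 6, 13 = 2·6 + 1, 6 = 6·1).
Back-substituting, 238·(7) + 45·(-37) = 1.
Scale by 59: particular solution (413, -2183); reduce a mod 45: (8, -41).
General solution: a = 8 + 45t, b = -41 - 238t for integer t.
-111 ≤ 8 + 45t ≤ 1119 gives t ∈ [-2, 24], which is 27 values.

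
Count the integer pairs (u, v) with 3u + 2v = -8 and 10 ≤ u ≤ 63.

gcd(3, 2) = 1.
By Bézout, 3*(1) + 2*(-1) = 1.
Particular solution: (0, -4).
General solution: u = 0 + 2t, v = -4 - 3t for integer t.
10 ≤ 0 + 2t ≤ 63 gives t ∈ [5, 31], which is 27 values.

27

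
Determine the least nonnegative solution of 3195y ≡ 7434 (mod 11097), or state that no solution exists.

gcd(11097, 3195) = 9.
9 divides 7434, so solutions exist.
By Bézout, 3195*(-389) + 11097*(112) = 9.
So 3195*(-389) ≡ 9 (mod 11097); multiply by 826: y ≡ -321314 (mod 1233).
Smallest nonnegative: y = -321314 mod 1233 = 499.

499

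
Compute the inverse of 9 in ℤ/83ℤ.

gcd(83, 9) = 1  (83 = 9·9 + 2, 9 = 4·2 + 1, 2 = 2·1).
Back-substituting, 9·(37) + 83·(-4) = 1.
So 9·37 ≡ 1 (mod 83), and 37 mod 83 = 37.

37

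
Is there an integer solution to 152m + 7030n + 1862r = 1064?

gcd(7030, 152) = 38  (7030 = 46×152 + 38, 152 = 4×38).
gcd(38, 1862) = 38.
38 divides 1064, so integer solutions exist.

yes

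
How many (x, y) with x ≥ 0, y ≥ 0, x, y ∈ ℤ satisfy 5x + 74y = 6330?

gcd(74, 5) = 1.
By Bézout, 5*(15) + 74*(-1) = 1.
One solution: (8, 85).
General: x = 8 + 74t, y = 85 - 5t.
x ≥ 0 ⇒ t ≥ 0; y ≥ 0 ⇒ t ≤ 17. So t ∈ [0, 17]: 18 solutions.

18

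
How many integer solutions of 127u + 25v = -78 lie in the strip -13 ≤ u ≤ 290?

gcd(127, 25):
  127 = 5·25 + 2
  25 = 12·2 + 1
  2 = 2·1
so gcd(127, 25) = 1.
Back-substitute for Bézout coefficients:
  1 = 25 - 12·2
  ... = 127·(-12) + 25·(61)
Scale by -78: particular solution (936, -4758); reduce u mod 25: (11, -59).
General solution: u = 11 + 25t, v = -59 - 127t for integer t.
-13 ≤ 11 + 25t ≤ 290 gives t ∈ [0, 11], which is 12 values.

12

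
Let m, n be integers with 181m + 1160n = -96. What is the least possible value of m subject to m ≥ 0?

gcd(1160, 181) = 1  (1160 = 6*181 + 74, 181 = 2*74 + 33, 74 = 2*33 + 8, 33 = 4*8 + 1, 8 = 8*1).
1 divides -96, so solutions exist.
Back-substituting, 181*(141) + 1160*(-22) = 1.
Scale by -96/1 = -96: (m₀, n₀) = (-13536, 2112).
General solution: m = -13536 + 1160t, n = 2112 - 181t for integer t.
m ≥ 0: smallest is -13536 mod 1160 = 384 (at t = 12), with n = -60.

384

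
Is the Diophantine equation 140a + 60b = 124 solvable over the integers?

no

gcd(140, 60) = 20  (140 = 2×60 + 20, 60 = 3×20).
20 does not divide 124 (remainder 4), so no integer solutions.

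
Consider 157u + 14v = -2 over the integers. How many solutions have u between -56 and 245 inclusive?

gcd(157, 14):
  157 = 11×14 + 3
  14 = 4×3 + 2
  3 = 1×2 + 1
  2 = 2×1
so gcd(157, 14) = 1.
Back-substitute for Bézout coefficients:
  1 = 3 - 1×2
  ... = 157×(5) + 14×(-56)
Scale by -2: particular solution (-10, 112); reduce u mod 14: (4, -45).
General solution: u = 4 + 14t, v = -45 - 157t for integer t.
-56 ≤ 4 + 14t ≤ 245 gives t ∈ [-4, 17], which is 22 values.

22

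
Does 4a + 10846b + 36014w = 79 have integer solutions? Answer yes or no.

no

gcd(10846, 4) = 2  (10846 = 2711·4 + 2, 4 = 2·2).
gcd(2, 36014) = 2.
2 does not divide 79 (remainder 1), so no integer solutions.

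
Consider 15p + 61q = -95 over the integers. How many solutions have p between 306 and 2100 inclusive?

30

gcd(61, 15):
  61 = 4*15 + 1
  15 = 15*1
so gcd(61, 15) = 1.
Back-substitute for Bézout coefficients:
  1 = 61 - 4*15
  ... = 15*(-4) + 61*(1)
Scale by -95: particular solution (380, -95); reduce p mod 61: (14, -5).
General solution: p = 14 + 61t, q = -5 - 15t for integer t.
306 ≤ 14 + 61t ≤ 2100 gives t ∈ [5, 34], which is 30 values.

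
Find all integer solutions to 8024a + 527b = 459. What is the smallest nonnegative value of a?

26

gcd(8024, 527):
  8024 = 15×527 + 119
  527 = 4×119 + 51
  119 = 2×51 + 17
  51 = 3×17
so gcd(8024, 527) = 17.
17 divides 459, so solutions exist.
Back-substitute for Bézout coefficients:
  17 = 119 - 2×51
  ... = 8024×(9) + 527×(-137)
Scale by 459/17 = 27: (a₀, b₀) = (243, -3699).
General solution: a = 243 + 31t, b = -3699 - 472t for integer t.
a ≥ 0: smallest is 243 mod 31 = 26 (at t = -7), with b = -395.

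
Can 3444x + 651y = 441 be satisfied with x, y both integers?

gcd(3444, 651) = 21.
21 divides 441, so integer solutions exist.

yes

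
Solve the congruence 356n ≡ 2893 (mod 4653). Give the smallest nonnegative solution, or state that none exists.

3707

gcd(4653, 356) = 1  (4653 = 13·356 + 25, 356 = 14·25 + 6, 25 = 4·6 + 1, 6 = 6·1).
1 divides 2893, so solutions exist.
Back-substituting, 356·(-745) + 4653·(57) = 1.
So 356·(-745) ≡ 1 (mod 4653); multiply by 2893: n ≡ -2155285 (mod 4653).
Smallest nonnegative: n = -2155285 mod 4653 = 3707.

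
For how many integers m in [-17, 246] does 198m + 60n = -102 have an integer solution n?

gcd(198, 60) = 6  (198 = 3×60 + 18, 60 = 3×18 + 6, 18 = 3×6).
Back-substituting, 198×(-3) + 60×(10) = 6.
Scale by -17: particular solution (51, -170); reduce m mod 10: (1, -5).
General solution: m = 1 + 10t, n = -5 - 33t for integer t.
-17 ≤ 1 + 10t ≤ 246 gives t ∈ [-1, 24], which is 26 values.

26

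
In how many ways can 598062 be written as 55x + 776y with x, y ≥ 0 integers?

14

gcd(776, 55):
  776 = 14*55 + 6
  55 = 9*6 + 1
  6 = 6*1
so gcd(776, 55) = 1.
Back-substitute for Bézout coefficients:
  1 = 55 - 9*6
  ... = 55*(127) + 776*(-9)
Scale by 598062: one solution is (75953874, -5382558). Reduce x mod 776: (546, 732).
General: x = 546 + 776t, y = 732 - 55t.
x ≥ 0 ⇒ t ≥ 0; y ≥ 0 ⇒ t ≤ 13. So t ∈ [0, 13]: 14 solutions.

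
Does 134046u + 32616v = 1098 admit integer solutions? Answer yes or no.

gcd(134046, 32616) = 18  (134046 = 4*32616 + 3582, 32616 = 9*3582 + 378, 3582 = 9*378 + 180, 378 = 2*180 + 18, 180 = 10*18).
18 divides 1098, so integer solutions exist.

yes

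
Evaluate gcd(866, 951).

gcd(951, 866) = 1  (951 = 1·866 + 85, 866 = 10·85 + 16, 85 = 5·16 + 5, 16 = 3·5 + 1, 5 = 5·1).

1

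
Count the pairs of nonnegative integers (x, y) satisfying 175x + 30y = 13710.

14

gcd(175, 30) = 5.
By Bézout, 175×(-1) + 30×(6) = 5.
One solution: (0, 457).
General: x = 0 + 6t, y = 457 - 35t.
x ≥ 0 ⇒ t ≥ 0; y ≥ 0 ⇒ t ≤ 13. So t ∈ [0, 13]: 14 solutions.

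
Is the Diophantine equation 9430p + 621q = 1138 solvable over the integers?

no

gcd(9430, 621) = 23.
23 does not divide 1138 (remainder 11), so no integer solutions.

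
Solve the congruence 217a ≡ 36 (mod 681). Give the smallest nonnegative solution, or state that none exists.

gcd(681, 217) = 1.
1 divides 36, so solutions exist.
By Bézout, 217*(295) + 681*(-94) = 1.
So 217*(295) ≡ 1 (mod 681); multiply by 36: a ≡ 10620 (mod 681).
Smallest nonnegative: a = 10620 mod 681 = 405.

405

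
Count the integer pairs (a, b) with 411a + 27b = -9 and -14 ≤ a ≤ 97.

12

gcd(411, 27) = 3.
By Bézout, 411*(-4) + 27*(61) = 3.
Particular solution: (3, -46).
General solution: a = 3 + 9t, b = -46 - 137t for integer t.
-14 ≤ 3 + 9t ≤ 97 gives t ∈ [-1, 10], which is 12 values.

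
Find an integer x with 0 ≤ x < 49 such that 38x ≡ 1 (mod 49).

gcd(49, 38):
  49 = 1·38 + 11
  38 = 3·11 + 5
  11 = 2·5 + 1
  5 = 5·1
so gcd(49, 38) = 1.
Back-substitute for Bézout coefficients:
  1 = 11 - 2·5
  ... = 38·(-9) + 49·(7)
So 38·-9 ≡ 1 (mod 49), and -9 mod 49 = 40.

40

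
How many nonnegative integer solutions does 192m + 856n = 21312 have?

gcd(856, 192):
  856 = 4·192 + 88
  192 = 2·88 + 16
  88 = 5·16 + 8
  16 = 2·8
so gcd(856, 192) = 8.
Back-substitute for Bézout coefficients:
  8 = 88 - 5·16
  ... = 192·(-49) + 856·(11)
Scale by 2664: one solution is (-130536, 29304). Reduce m mod 107: (4, 24).
General: m = 4 + 107t, n = 24 - 24t.
m ≥ 0 ⇒ t ≥ 0; n ≥ 0 ⇒ t ≤ 1. So t ∈ [0, 1]: 2 solutions.

2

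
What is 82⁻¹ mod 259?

gcd(259, 82) = 1.
By Bézout, 82·(-60) + 259·(19) = 1.
So 82·-60 ≡ 1 (mod 259), and -60 mod 259 = 199.

199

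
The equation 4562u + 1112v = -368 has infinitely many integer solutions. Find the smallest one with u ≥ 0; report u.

gcd(4562, 1112) = 2  (4562 = 4·1112 + 114, 1112 = 9·114 + 86, 114 = 1·86 + 28, 86 = 3·28 + 2, 28 = 14·2).
2 divides -368, so solutions exist.
Back-substituting, 4562·(-39) + 1112·(160) = 2.
Scale by -368/2 = -184: (u₀, v₀) = (7176, -29440).
General solution: u = 7176 + 556t, v = -29440 - 2281t for integer t.
u ≥ 0: smallest is 7176 mod 556 = 504 (at t = -12), with v = -2068.

504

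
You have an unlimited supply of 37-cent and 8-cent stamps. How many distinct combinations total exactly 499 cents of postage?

1

Need nonnegative integers with 37j + 8k = 499.
gcd(37, 8) = 1, and 37·(-3) + 8·(14) = 1.
So (j₀, k₀) = (-1497, 6986); general j = -1497 + 8t, k = 6986 - 37t.
j ≥ 0 ⇒ t ≥ 188; k ≥ 0 ⇒ t ≤ 188. That's 1 value of t.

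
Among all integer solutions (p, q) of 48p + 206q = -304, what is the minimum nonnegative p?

gcd(206, 48):
  206 = 4×48 + 14
  48 = 3×14 + 6
  14 = 2×6 + 2
  6 = 3×2
so gcd(206, 48) = 2.
2 divides -304, so solutions exist.
Back-substitute for Bézout coefficients:
  2 = 14 - 2×6
  ... = 48×(-30) + 206×(7)
Scale by -304/2 = -152: (p₀, q₀) = (4560, -1064).
General solution: p = 4560 + 103t, q = -1064 - 24t for integer t.
p ≥ 0: smallest is 4560 mod 103 = 28 (at t = -44), with q = -8.

28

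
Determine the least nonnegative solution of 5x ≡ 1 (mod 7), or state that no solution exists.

3

gcd(7, 5) = 1  (7 = 1·5 + 2, 5 = 2·2 + 1, 2 = 2·1).
1 divides 1, so solutions exist.
Back-substituting, 5·(3) + 7·(-2) = 1.
So 5·(3) ≡ 1 (mod 7); multiply by 1: x ≡ 3 (mod 7).
Smallest nonnegative: x = 3 mod 7 = 3.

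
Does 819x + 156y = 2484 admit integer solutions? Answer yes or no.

no

gcd(819, 156) = 39  (819 = 5·156 + 39, 156 = 4·39).
39 does not divide 2484 (remainder 27), so no integer solutions.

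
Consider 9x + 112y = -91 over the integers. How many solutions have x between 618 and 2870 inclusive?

gcd(112, 9):
  112 = 12·9 + 4
  9 = 2·4 + 1
  4 = 4·1
so gcd(112, 9) = 1.
Back-substitute for Bézout coefficients:
  1 = 9 - 2·4
  ... = 9·(25) + 112·(-2)
Scale by -91: particular solution (-2275, 182); reduce x mod 112: (77, -7).
General solution: x = 77 + 112t, y = -7 - 9t for integer t.
618 ≤ 77 + 112t ≤ 2870 gives t ∈ [5, 24], which is 20 values.

20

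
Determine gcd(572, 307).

1

gcd(572, 307) = 1  (572 = 1×307 + 265, 307 = 1×265 + 42, 265 = 6×42 + 13, 42 = 3×13 + 3, 13 = 4×3 + 1, 3 = 3×1).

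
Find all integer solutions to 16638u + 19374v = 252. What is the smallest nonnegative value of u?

gcd(19374, 16638):
  19374 = 1×16638 + 2736
  16638 = 6×2736 + 222
  2736 = 12×222 + 72
  222 = 3×72 + 6
  72 = 12×6
so gcd(19374, 16638) = 6.
6 divides 252, so solutions exist.
Back-substitute for Bézout coefficients:
  6 = 222 - 3×72
  ... = 16638×(262) + 19374×(-225)
Scale by 252/6 = 42: (u₀, v₀) = (11004, -9450).
General solution: u = 11004 + 3229t, v = -9450 - 2773t for integer t.
u ≥ 0: smallest is 11004 mod 3229 = 1317 (at t = -3), with v = -1131.

1317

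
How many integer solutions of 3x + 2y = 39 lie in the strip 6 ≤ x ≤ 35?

gcd(3, 2) = 1  (3 = 1·2 + 1, 2 = 2·1).
Back-substituting, 3·(1) + 2·(-1) = 1.
Scale by 39: particular solution (39, -39); reduce x mod 2: (1, 18).
General solution: x = 1 + 2t, y = 18 - 3t for integer t.
6 ≤ 1 + 2t ≤ 35 gives t ∈ [3, 17], which is 15 values.

15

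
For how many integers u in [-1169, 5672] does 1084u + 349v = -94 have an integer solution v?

20

gcd(1084, 349):
  1084 = 3·349 + 37
  349 = 9·37 + 16
  37 = 2·16 + 5
  16 = 3·5 + 1
  5 = 5·1
so gcd(1084, 349) = 1.
Back-substitute for Bézout coefficients:
  1 = 16 - 3·5
  ... = 1084·(-66) + 349·(205)
Scale by -94: particular solution (6204, -19270); reduce u mod 349: (271, -842).
General solution: u = 271 + 349t, v = -842 - 1084t for integer t.
-1169 ≤ 271 + 349t ≤ 5672 gives t ∈ [-4, 15], which is 20 values.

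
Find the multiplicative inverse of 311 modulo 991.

gcd(991, 311):
  991 = 3*311 + 58
  311 = 5*58 + 21
  58 = 2*21 + 16
  21 = 1*16 + 5
  16 = 3*5 + 1
  5 = 5*1
so gcd(991, 311) = 1.
Back-substitute for Bézout coefficients:
  1 = 16 - 3*5
  ... = 311*(-188) + 991*(59)
So 311*-188 ≡ 1 (mod 991), and -188 mod 991 = 803.

803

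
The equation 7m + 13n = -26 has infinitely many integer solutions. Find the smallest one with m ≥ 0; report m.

gcd(13, 7) = 1  (13 = 1×7 + 6, 7 = 1×6 + 1, 6 = 6×1).
1 divides -26, so solutions exist.
Back-substituting, 7×(2) + 13×(-1) = 1.
Scale by -26/1 = -26: (m₀, n₀) = (-52, 26).
General solution: m = -52 + 13t, n = 26 - 7t for integer t.
m ≥ 0: smallest is -52 mod 13 = 0 (at t = 4), with n = -2.

0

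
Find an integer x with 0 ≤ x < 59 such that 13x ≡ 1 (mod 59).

gcd(59, 13) = 1  (59 = 4·13 + 7, 13 = 1·7 + 6, 7 = 1·6 + 1, 6 = 6·1).
Back-substituting, 13·(-9) + 59·(2) = 1.
So 13·-9 ≡ 1 (mod 59), and -9 mod 59 = 50.

50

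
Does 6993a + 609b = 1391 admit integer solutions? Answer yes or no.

gcd(6993, 609) = 21  (6993 = 11×609 + 294, 609 = 2×294 + 21, 294 = 14×21).
21 does not divide 1391 (remainder 5), so no integer solutions.

no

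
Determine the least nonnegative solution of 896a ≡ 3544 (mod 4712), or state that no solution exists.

gcd(4712, 896) = 8.
8 divides 3544, so solutions exist.
By Bézout, 896·(142) + 4712·(-27) = 8.
So 896·(142) ≡ 8 (mod 4712); multiply by 443: a ≡ 62906 (mod 589).
Smallest nonnegative: a = 62906 mod 589 = 472.

472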